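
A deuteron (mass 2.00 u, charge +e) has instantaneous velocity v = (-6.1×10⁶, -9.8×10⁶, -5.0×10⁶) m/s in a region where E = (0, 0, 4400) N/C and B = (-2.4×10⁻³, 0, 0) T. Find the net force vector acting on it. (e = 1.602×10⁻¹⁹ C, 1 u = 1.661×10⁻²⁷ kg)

v×B = (0, 1.20×10⁴, -2.35×10⁴) N/C.
E + v×B = (0, 1.20×10⁴, -1.91×10⁴) N/C.
F = q(E + v×B) = (1.602×10⁻¹⁹ C)·(0, 1.20×10⁴, -1.91×10⁴) = (0, 1.92×10⁻¹⁵, -3.06×10⁻¹⁵) N.

F ≈ (0, 1.92×10⁻¹⁵, -3.06×10⁻¹⁵) N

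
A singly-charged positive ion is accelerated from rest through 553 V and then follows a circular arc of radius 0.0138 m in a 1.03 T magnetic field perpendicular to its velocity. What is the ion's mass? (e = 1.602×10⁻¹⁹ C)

Combine |q|V = ½mv² and r = mv/(|q|B): eliminate v to get m = qB²r²/(2V).
m = (1.602×10⁻¹⁹)(1.03)²(0.0138)²/(2·553) ≈ 2.93×10⁻²⁶ kg.

m ≈ 2.93×10⁻²⁶ kg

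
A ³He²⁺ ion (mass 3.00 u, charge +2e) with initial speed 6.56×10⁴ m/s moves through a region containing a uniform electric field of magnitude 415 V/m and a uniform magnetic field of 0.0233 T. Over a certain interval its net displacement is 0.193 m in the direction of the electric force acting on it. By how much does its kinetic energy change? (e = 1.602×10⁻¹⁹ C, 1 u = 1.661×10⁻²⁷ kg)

ΔKE ≈ 2.57×10⁻¹⁷ J

The magnetic force is always ⟂ v and does no work; only the electric force changes KE.
ΔKE = F_E · d = |q|E d = (3.204×10⁻¹⁹)(415)(0.193) ≈ 2.57×10⁻¹⁷ J.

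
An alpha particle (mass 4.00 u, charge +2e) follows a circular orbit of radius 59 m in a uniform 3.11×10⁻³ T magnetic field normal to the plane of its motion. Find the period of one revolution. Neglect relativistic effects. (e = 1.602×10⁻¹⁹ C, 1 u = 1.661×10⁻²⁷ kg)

The cyclotron period depends only on m, q, B: T = 2πm/(|q|B).
T = 2π(6.644×10⁻²⁷)/((3.204×10⁻¹⁹)(3.11×10⁻³)) ≈ 4.19×10⁻⁵ s.

T ≈ 4.19×10⁻⁵ s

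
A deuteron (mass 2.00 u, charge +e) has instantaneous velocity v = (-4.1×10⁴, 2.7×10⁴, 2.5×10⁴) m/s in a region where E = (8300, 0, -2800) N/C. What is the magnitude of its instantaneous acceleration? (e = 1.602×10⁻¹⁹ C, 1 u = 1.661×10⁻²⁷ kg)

Only an electric field acts, so F = qE = (1.602×10⁻¹⁹ C)·(8300, 0, -2800) = (1.33×10⁻¹⁵, 0, -4.49×10⁻¹⁶) N.
|a| = |F|/m = 1.403×10⁻¹⁵/3.322×10⁻²⁷ ≈ 4.22×10¹¹ m/s².

|a| ≈ 4.22×10¹¹ m/s²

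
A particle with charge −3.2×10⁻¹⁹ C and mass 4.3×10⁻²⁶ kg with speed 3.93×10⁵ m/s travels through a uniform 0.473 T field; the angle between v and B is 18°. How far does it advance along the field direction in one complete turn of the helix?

v∥ = v cosθ = 3.93×10⁵·cos18° ≈ 3.738×10⁵ m/s.
T = 2πm/(|q|B) = 2π(4.3×10⁻²⁶)/((3.2×10⁻¹⁹)(0.473)) ≈ 1.785×10⁻⁶ s.
pitch = v∥ T = (3.738×10⁵)(1.785×10⁻⁶) ≈ 0.667 m.

p ≈ 0.667 m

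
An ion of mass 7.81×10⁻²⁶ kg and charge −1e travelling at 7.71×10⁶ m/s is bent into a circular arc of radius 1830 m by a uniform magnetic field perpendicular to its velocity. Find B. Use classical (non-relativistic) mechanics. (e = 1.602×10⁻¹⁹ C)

From |q|vB = mv²/r, B = mv/(|q|r).
B = (7.81×10⁻²⁶)(7.71×10⁶)/((1.602×10⁻¹⁹)(1830)) ≈ 2.05×10⁻³ T.

B ≈ 2.05×10⁻³ T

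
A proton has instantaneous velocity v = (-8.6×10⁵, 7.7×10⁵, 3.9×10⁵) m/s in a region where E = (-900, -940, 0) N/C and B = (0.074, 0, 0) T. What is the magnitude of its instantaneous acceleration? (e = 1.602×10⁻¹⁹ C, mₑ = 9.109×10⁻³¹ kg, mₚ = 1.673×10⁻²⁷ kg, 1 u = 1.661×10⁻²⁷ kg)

v×B = (0, 2.89×10⁴, -5.70×10⁴) N/C.
E + v×B = (-900, 2.79×10⁴, -5.70×10⁴) N/C.
F = q(E + v×B) = (1.602×10⁻¹⁹ C)·(-900, 2.79×10⁴, -5.70×10⁴) = (-1.44×10⁻¹⁶, 4.47×10⁻¹⁵, -9.13×10⁻¹⁵) N.
|a| = |F|/m = 1.017×10⁻¹⁴/1.673×10⁻²⁷ ≈ 6.08×10¹² m/s².

|a| ≈ 6.08×10¹² m/s²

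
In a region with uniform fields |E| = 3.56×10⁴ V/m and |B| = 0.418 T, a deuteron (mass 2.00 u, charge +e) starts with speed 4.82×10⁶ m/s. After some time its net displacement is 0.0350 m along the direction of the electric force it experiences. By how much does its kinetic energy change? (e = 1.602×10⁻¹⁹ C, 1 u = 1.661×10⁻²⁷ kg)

ΔKE ≈ 2.00×10⁻¹⁶ J

The magnetic force is always ⟂ v and does no work; only the electric force changes KE.
ΔKE = F_E · d = |q|E d = (1.602×10⁻¹⁹)(3.56×10⁴)(0.0350) ≈ 2.00×10⁻¹⁶ J.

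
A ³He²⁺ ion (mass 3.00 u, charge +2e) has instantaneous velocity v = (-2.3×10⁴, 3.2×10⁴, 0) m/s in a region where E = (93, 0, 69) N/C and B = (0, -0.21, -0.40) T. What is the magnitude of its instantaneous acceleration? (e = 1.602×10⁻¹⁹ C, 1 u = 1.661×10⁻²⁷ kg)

v×B = (-1.28×10⁴, -9200, 4830) N/C.
E + v×B = (-1.27×10⁴, -9200, 4900) N/C.
F = q(E + v×B) = (3.204×10⁻¹⁹ C)·(-1.27×10⁴, -9200, 4900) = (-4.07×10⁻¹⁵, -2.95×10⁻¹⁵, 1.57×10⁻¹⁵) N.
|a| = |F|/m = 5.266×10⁻¹⁵/4.983×10⁻²⁷ ≈ 1.06×10¹² m/s².

|a| ≈ 1.06×10¹² m/s²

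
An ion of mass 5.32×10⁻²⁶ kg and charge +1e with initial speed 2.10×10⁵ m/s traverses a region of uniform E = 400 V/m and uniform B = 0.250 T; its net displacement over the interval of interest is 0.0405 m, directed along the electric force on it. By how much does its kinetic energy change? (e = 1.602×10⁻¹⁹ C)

The magnetic force is always ⟂ v and does no work; only the electric force changes KE.
ΔKE = F_E · d = |q|E d = (1.602×10⁻¹⁹)(400)(0.0405) ≈ 2.60×10⁻¹⁸ J.

ΔKE ≈ 2.60×10⁻¹⁸ J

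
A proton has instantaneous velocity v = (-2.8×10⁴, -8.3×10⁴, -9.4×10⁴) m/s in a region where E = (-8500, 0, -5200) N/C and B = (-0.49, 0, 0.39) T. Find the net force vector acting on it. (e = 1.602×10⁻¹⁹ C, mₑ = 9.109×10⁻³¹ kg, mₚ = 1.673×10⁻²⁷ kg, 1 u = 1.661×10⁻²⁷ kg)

v×B = (-3.24×10⁴, 5.70×10⁴, -4.07×10⁴) N/C.
E + v×B = (-4.09×10⁴, 5.70×10⁴, -4.59×10⁴) N/C.
F = q(E + v×B) = (1.602×10⁻¹⁹ C)·(-4.09×10⁴, 5.70×10⁴, -4.59×10⁴) = (-6.55×10⁻¹⁵, 9.13×10⁻¹⁵, -7.35×10⁻¹⁵) N.

F ≈ (-6.55×10⁻¹⁵, 9.13×10⁻¹⁵, -7.35×10⁻¹⁵) N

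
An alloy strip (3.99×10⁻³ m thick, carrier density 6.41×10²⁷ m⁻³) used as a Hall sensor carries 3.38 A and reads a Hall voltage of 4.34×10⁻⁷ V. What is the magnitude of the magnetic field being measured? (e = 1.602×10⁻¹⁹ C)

B ≈ 0.526 T

From V_H = IB/(n e t), B = V_H n e t / I.
B = (4.34×10⁻⁷)(6.41×10²⁷)(1.602×10⁻¹⁹)(3.99×10⁻³)/3.38 ≈ 0.526 T.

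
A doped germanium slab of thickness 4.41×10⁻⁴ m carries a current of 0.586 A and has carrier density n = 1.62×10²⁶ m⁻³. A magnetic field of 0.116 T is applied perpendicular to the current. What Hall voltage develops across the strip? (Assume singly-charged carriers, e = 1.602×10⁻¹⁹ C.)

V_H = IB/(n e t).
V_H = (0.586)(0.116)/((1.62×10²⁶)(1.602×10⁻¹⁹)(4.41×10⁻⁴)) ≈ 5.94×10⁻⁶ V.

V_H ≈ 5.94×10⁻⁶ V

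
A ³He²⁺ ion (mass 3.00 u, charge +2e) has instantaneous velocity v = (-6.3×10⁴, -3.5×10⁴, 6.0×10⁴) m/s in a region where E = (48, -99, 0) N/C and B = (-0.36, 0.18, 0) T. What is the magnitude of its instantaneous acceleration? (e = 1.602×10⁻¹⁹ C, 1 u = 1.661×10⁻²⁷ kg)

|a| ≈ 2.19×10¹² m/s²

v×B = (-1.08×10⁴, -2.16×10⁴, -2.39×10⁴) N/C.
E + v×B = (-1.08×10⁴, -2.17×10⁴, -2.39×10⁴) N/C.
F = q(E + v×B) = (3.204×10⁻¹⁹ C)·(-1.08×10⁴, -2.17×10⁴, -2.39×10⁴) = (-3.44×10⁻¹⁵, -6.95×10⁻¹⁵, -7.67×10⁻¹⁵) N.
|a| = |F|/m = 1.091×10⁻¹⁴/4.983×10⁻²⁷ ≈ 2.19×10¹² m/s².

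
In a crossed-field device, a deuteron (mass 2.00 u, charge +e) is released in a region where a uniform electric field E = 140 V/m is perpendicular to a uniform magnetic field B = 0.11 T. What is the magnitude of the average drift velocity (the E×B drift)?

v_d ≈ 1300 m/s

The E×B drift speed is v_d = E/B.
v_d = 140/0.11 = 1300 m/s.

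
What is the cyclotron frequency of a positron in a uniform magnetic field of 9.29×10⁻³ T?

f = |q|B/(2πm).
f = (1.602×10⁻¹⁹)(9.29×10⁻³)/(2π·9.109×10⁻³¹) ≈ 2.60×10⁸ Hz.

f ≈ 2.60×10⁸ Hz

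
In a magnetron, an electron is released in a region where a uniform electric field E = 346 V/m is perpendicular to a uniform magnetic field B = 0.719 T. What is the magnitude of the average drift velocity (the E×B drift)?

The E×B drift speed is v_d = E/B.
v_d = 346/0.719 = 481 m/s.

v_d ≈ 481 m/s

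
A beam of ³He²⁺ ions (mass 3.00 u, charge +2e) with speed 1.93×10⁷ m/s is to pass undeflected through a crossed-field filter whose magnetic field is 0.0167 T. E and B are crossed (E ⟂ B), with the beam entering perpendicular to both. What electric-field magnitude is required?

For straight-line motion qE = qvB, so E = vB.
E = 1.93×10⁷ × 0.0167 = 3.22×10⁵ V/m.

E = 3.22×10⁵ V/m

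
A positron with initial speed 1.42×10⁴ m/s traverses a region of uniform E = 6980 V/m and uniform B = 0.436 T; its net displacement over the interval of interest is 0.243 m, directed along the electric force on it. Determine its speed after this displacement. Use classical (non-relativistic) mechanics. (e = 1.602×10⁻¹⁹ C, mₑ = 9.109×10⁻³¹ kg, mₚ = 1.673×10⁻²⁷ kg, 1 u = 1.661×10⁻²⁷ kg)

v_f ≈ 2.44×10⁷ m/s

B does no work; ΔKE = |q|E d.
½mv_f² = ½mv₀² + |q|Ed = ½(9.109×10⁻³¹)(1.42×10⁴)² + (1.602×10⁻¹⁹)(6980)(0.243) ≈ 9.184×10⁻²³ J + 2.717×10⁻¹⁶ J ≈ 2.717×10⁻¹⁶ J.
v_f = √(2·2.717×10⁻¹⁶/9.109×10⁻³¹) ≈ 2.44×10⁷ m/s.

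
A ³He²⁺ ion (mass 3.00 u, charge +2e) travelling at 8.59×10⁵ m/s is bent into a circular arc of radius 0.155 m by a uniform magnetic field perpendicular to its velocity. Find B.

From |q|vB = mv²/r, B = mv/(|q|r).
B = (4.983×10⁻²⁷)(8.59×10⁵)/((3.204×10⁻¹⁹)(0.155)) ≈ 0.0862 T.

B ≈ 0.0862 T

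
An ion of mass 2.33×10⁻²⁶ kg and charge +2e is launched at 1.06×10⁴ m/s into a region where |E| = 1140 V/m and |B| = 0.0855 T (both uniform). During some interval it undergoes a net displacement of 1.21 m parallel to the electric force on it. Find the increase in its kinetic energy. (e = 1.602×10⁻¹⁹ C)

The magnetic force is always ⟂ v and does no work; only the electric force changes KE.
ΔKE = F_E · d = |q|E d = (3.204×10⁻¹⁹)(1140)(1.21) ≈ 4.42×10⁻¹⁶ J.

ΔKE ≈ 4.42×10⁻¹⁶ J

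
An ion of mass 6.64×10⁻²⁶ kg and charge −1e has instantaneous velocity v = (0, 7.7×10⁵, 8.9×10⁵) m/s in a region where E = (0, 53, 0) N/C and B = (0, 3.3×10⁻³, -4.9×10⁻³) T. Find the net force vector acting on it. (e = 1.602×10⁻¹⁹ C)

v×B = (-6710, 0, 0) N/C.
E + v×B = (-6710, 53.0, 0) N/C.
F = q(E + v×B) = (−1.602×10⁻¹⁹ C)·(-6710, 53.0, 0) = (1.07×10⁻¹⁵, -8.49×10⁻¹⁸, 0) N.

F ≈ (1.07×10⁻¹⁵, -8.49×10⁻¹⁸, 0) N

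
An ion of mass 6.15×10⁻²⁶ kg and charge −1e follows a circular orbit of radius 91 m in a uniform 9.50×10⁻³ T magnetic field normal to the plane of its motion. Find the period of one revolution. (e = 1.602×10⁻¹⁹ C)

The cyclotron period depends only on m, q, B: T = 2πm/(|q|B).
T = 2π(6.15×10⁻²⁶)/((1.602×10⁻¹⁹)(9.50×10⁻³)) ≈ 2.54×10⁻⁴ s.

T ≈ 2.54×10⁻⁴ s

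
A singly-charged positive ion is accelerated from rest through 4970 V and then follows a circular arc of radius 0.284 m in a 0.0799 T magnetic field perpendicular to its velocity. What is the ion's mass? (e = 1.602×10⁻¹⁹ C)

m ≈ 8.30×10⁻²⁷ kg

Combine |q|V = ½mv² and r = mv/(|q|B): eliminate v to get m = qB²r²/(2V).
m = (1.602×10⁻¹⁹)(0.0799)²(0.284)²/(2·4970) ≈ 8.30×10⁻²⁷ kg.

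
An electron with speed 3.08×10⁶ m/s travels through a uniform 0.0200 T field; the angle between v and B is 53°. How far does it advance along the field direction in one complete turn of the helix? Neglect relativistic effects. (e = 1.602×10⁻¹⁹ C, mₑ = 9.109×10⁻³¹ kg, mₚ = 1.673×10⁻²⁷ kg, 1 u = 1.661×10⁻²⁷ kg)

p ≈ 3.31×10⁻³ m

v∥ = v cosθ = 3.08×10⁶·cos53° ≈ 1.854×10⁶ m/s.
T = 2πm/(|q|B) = 2π(9.109×10⁻³¹)/((1.602×10⁻¹⁹)(0.0200)) ≈ 1.786×10⁻⁹ s.
pitch = v∥ T = (1.854×10⁶)(1.786×10⁻⁹) ≈ 3.31×10⁻³ m.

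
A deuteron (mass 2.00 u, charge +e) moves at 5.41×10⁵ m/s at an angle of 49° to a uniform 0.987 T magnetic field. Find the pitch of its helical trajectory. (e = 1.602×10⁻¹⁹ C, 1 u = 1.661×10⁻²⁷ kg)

v∥ = v cosθ = 5.41×10⁵·cos49° ≈ 3.549×10⁵ m/s.
T = 2πm/(|q|B) = 2π(3.322×10⁻²⁷)/((1.602×10⁻¹⁹)(0.987)) ≈ 1.320×10⁻⁷ s.
pitch = v∥ T = (3.549×10⁵)(1.320×10⁻⁷) ≈ 0.0469 m.

p ≈ 0.0469 m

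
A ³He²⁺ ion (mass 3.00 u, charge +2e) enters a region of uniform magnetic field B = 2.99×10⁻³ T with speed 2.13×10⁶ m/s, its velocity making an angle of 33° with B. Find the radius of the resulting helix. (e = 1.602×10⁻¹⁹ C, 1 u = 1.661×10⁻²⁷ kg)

v⊥ = v sinθ = 2.13×10⁶·sin33° ≈ 1.160×10⁶ m/s.
r = m v⊥/(|q|B) = (4.983×10⁻²⁷)(1.160×10⁶)/((3.204×10⁻¹⁹)(2.99×10⁻³)) ≈ 6.03 m.

r ≈ 6.03 m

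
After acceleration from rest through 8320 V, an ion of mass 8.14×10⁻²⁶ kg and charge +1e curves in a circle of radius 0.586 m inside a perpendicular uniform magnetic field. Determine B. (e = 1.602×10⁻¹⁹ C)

v = √(2|q|V/m) = √(2·1.602×10⁻¹⁹·8320/8.14×10⁻²⁶) ≈ 1.810×10⁵ m/s.
B = mv/(|q|r) = (8.14×10⁻²⁶)(1.810×10⁵)/((1.602×10⁻¹⁹)(0.586)) ≈ 0.157 T.

B ≈ 0.157 T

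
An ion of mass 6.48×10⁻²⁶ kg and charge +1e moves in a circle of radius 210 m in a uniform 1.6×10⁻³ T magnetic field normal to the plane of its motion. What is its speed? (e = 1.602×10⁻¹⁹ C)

v ≈ 8.3×10⁵ m/s

From |q|vB = mv²/r, v = |q|Br/m.
v = (1.602×10⁻¹⁹)(1.6×10⁻³)(210)/6.48×10⁻²⁶ ≈ 8.3×10⁵ m/s.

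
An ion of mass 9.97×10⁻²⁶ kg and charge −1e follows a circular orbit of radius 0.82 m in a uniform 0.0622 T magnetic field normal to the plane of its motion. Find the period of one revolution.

The cyclotron period depends only on m, q, B: T = 2πm/(|q|B).
T = 2π(9.97×10⁻²⁶)/((1.602×10⁻¹⁹)(0.0622)) ≈ 6.29×10⁻⁵ s.

T ≈ 6.29×10⁻⁵ s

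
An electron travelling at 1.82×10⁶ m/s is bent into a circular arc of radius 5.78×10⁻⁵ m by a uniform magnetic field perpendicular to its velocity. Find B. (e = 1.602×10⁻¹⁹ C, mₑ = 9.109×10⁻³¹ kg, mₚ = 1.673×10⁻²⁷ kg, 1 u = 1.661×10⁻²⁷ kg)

From |q|vB = mv²/r, B = mv/(|q|r).
B = (9.109×10⁻³¹)(1.82×10⁶)/((1.602×10⁻¹⁹)(5.78×10⁻⁵)) ≈ 0.179 T.

B ≈ 0.179 T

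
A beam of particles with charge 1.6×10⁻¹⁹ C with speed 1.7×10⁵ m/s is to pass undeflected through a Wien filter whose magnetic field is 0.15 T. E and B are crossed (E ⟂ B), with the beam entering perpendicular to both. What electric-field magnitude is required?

E = 2.6×10⁴ V/m

For straight-line motion qE = qvB, so E = vB.
E = 1.7×10⁵ × 0.15 = 2.6×10⁴ V/m.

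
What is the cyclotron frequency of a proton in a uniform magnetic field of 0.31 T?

f ≈ 4.7×10⁶ Hz

f = |q|B/(2πm).
f = (1.602×10⁻¹⁹)(0.31)/(2π·1.673×10⁻²⁷) ≈ 4.7×10⁶ Hz.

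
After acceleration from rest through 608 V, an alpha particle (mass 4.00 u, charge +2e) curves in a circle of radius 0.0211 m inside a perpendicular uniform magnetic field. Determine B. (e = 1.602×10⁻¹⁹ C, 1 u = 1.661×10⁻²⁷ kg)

v = √(2|q|V/m) = √(2·3.204×10⁻¹⁹·608/6.644×10⁻²⁷) ≈ 2.422×10⁵ m/s.
B = mv/(|q|r) = (6.644×10⁻²⁷)(2.422×10⁵)/((3.204×10⁻¹⁹)(0.0211)) ≈ 0.238 T.

B ≈ 0.238 T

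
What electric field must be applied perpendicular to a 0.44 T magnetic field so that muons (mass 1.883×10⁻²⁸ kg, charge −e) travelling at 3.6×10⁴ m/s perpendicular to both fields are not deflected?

E = 1.6×10⁴ V/m

For straight-line motion qE = qvB, so E = vB.
E = 3.6×10⁴ × 0.44 = 1.6×10⁴ V/m.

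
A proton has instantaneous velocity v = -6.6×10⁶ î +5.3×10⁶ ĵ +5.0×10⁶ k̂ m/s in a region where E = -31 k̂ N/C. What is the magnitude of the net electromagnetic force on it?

|F| ≈ 4.97×10⁻¹⁸ N

Only an electric field acts, so F = qE = (1.602×10⁻¹⁹ C)·(0, 0, -31.0) = (0, 0, -4.97×10⁻¹⁸) N.
|F| = 4.97×10⁻¹⁸ N.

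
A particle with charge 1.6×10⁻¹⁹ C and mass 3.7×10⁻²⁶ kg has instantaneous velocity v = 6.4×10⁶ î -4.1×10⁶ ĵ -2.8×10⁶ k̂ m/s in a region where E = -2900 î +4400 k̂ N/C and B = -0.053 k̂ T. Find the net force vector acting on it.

v×B = (2.17×10⁵, 3.39×10⁵, 0) N/C.
E + v×B = (2.14×10⁵, 3.39×10⁵, 4400) N/C.
F = q(E + v×B) = (1.6×10⁻¹⁹ C)·(2.14×10⁵, 3.39×10⁵, 4400) = (3.43×10⁻¹⁴, 5.43×10⁻¹⁴, 7.04×10⁻¹⁶) N.

F ≈ (3.43×10⁻¹⁴, 5.43×10⁻¹⁴, 7.04×10⁻¹⁶) N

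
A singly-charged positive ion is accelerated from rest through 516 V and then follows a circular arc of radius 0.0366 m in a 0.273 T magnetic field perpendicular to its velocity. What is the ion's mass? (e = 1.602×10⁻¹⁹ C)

m ≈ 1.55×10⁻²⁶ kg

Combine |q|V = ½mv² and r = mv/(|q|B): eliminate v to get m = qB²r²/(2V).
m = (1.602×10⁻¹⁹)(0.273)²(0.0366)²/(2·516) ≈ 1.55×10⁻²⁶ kg.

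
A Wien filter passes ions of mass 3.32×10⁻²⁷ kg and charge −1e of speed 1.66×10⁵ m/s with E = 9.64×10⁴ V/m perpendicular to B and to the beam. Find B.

B = 0.581 T

Balance of forces in the selector: qE = qvB ⇒ B = E/v.
B = 9.64×10⁴/1.66×10⁵ = 0.581 T.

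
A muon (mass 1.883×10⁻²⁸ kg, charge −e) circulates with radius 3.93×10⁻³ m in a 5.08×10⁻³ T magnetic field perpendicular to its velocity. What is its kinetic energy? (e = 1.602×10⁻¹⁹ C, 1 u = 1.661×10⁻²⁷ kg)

KE ≈ 0.170 eV

v = |q|Br/m, then KE = ½mv² = (qBr)²/(2m).
v = (1.602×10⁻¹⁹)(5.08×10⁻³)(3.93×10⁻³)/1.883×10⁻²⁸ ≈ 1.699×10⁴ m/s.
KE = ½(1.883×10⁻²⁸)(1.699×10⁴)² ≈ 2.72×10⁻²⁰ J = 0.170 eV.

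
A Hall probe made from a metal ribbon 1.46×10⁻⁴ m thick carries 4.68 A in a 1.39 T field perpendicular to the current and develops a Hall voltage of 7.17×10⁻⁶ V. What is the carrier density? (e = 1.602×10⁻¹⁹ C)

n ≈ 3.88×10²⁸ m⁻³

From V_H = IB/(n e t), n = IB/(V_H e t).
n = (4.68)(1.39)/((7.17×10⁻⁶)(1.602×10⁻¹⁹)(1.46×10⁻⁴)) ≈ 3.88×10²⁸ m⁻³.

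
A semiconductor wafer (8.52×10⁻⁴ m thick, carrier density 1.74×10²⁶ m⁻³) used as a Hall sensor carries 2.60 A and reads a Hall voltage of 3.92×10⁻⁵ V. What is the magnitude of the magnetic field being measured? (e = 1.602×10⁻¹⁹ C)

B ≈ 0.358 T

From V_H = IB/(n e t), B = V_H n e t / I.
B = (3.92×10⁻⁵)(1.74×10²⁶)(1.602×10⁻¹⁹)(8.52×10⁻⁴)/2.60 ≈ 0.358 T.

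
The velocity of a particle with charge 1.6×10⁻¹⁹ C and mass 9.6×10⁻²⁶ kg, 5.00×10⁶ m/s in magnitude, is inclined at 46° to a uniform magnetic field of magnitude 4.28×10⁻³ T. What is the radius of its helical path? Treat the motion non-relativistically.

r ≈ 504 m

v⊥ = v sinθ = 5.00×10⁶·sin46° ≈ 3.597×10⁶ m/s.
r = m v⊥/(|q|B) = (9.6×10⁻²⁶)(3.597×10⁶)/((1.6×10⁻¹⁹)(4.28×10⁻³)) ≈ 504 m.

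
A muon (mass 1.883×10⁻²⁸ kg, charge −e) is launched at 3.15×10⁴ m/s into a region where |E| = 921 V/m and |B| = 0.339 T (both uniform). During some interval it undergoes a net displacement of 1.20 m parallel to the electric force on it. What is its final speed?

B does no work; ΔKE = |q|E d.
½mv_f² = ½mv₀² + |q|Ed = ½(1.883×10⁻²⁸)(3.15×10⁴)² + (1.602×10⁻¹⁹)(921)(1.20) ≈ 9.342×10⁻²⁰ J + 1.771×10⁻¹⁶ J ≈ 1.771×10⁻¹⁶ J.
v_f = √(2·1.771×10⁻¹⁶/1.883×10⁻²⁸) ≈ 1.37×10⁶ m/s.

v_f ≈ 1.37×10⁶ m/s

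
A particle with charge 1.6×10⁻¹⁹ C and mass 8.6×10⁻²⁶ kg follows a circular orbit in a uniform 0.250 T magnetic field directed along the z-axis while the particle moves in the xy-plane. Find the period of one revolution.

T ≈ 1.35×10⁻⁵ s

The cyclotron period depends only on m, q, B: T = 2πm/(|q|B).
T = 2π(8.6×10⁻²⁶)/((1.6×10⁻¹⁹)(0.250)) ≈ 1.35×10⁻⁵ s.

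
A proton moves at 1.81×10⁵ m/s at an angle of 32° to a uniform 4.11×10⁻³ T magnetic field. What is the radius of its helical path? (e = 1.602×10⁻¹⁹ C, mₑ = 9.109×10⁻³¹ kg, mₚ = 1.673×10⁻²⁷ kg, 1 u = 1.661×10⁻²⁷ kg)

r ≈ 0.244 m

v⊥ = v sinθ = 1.81×10⁵·sin32° ≈ 9.592×10⁴ m/s.
r = m v⊥/(|q|B) = (1.673×10⁻²⁷)(9.592×10⁴)/((1.602×10⁻¹⁹)(4.11×10⁻³)) ≈ 0.244 m.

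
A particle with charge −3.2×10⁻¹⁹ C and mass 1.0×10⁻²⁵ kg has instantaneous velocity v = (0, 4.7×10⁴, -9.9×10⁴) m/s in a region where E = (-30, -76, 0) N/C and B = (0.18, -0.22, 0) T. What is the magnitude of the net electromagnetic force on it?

|F| ≈ 9.43×10⁻¹⁵ N

v×B = (-2.18×10⁴, -1.78×10⁴, -8460) N/C.
E + v×B = (-2.18×10⁴, -1.79×10⁴, -8460) N/C.
F = q(E + v×B) = (−3.2×10⁻¹⁹ C)·(-2.18×10⁴, -1.79×10⁴, -8460) = (6.98×10⁻¹⁵, 5.73×10⁻¹⁵, 2.71×10⁻¹⁵) N.
|F| = 9.43×10⁻¹⁵ N.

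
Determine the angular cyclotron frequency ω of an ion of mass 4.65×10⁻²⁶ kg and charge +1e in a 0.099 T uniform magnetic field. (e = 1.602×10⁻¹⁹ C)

ω = |q|B/m.
ω = (1.602×10⁻¹⁹)(0.099)/4.65×10⁻²⁶ ≈ 3.4×10⁵ rad/s.

ω ≈ 3.4×10⁵ rad/s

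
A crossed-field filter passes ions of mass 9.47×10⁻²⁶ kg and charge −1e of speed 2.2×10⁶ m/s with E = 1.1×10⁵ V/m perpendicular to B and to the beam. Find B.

B = 0.050 T

Balance of forces in the selector: qE = qvB ⇒ B = E/v.
B = 1.1×10⁵/2.2×10⁶ = 0.050 T.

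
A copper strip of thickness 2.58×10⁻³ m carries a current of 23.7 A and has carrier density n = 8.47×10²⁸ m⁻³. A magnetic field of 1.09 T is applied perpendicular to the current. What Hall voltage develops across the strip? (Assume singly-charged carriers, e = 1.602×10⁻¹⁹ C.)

V_H = IB/(n e t).
V_H = (23.7)(1.09)/((8.47×10²⁸)(1.602×10⁻¹⁹)(2.58×10⁻³)) ≈ 7.38×10⁻⁷ V.

V_H ≈ 7.38×10⁻⁷ V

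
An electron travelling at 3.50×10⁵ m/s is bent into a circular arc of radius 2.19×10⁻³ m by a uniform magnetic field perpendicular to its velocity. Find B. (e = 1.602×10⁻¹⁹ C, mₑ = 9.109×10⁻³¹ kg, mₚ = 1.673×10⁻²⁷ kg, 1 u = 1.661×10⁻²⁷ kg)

B ≈ 9.09×10⁻⁴ T

From |q|vB = mv²/r, B = mv/(|q|r).
B = (9.109×10⁻³¹)(3.50×10⁵)/((1.602×10⁻¹⁹)(2.19×10⁻³)) ≈ 9.09×10⁻⁴ T.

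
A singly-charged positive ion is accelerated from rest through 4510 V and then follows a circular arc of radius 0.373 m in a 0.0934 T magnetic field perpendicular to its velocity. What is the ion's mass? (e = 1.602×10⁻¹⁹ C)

m ≈ 2.16×10⁻²⁶ kg

Combine |q|V = ½mv² and r = mv/(|q|B): eliminate v to get m = qB²r²/(2V).
m = (1.602×10⁻¹⁹)(0.0934)²(0.373)²/(2·4510) ≈ 2.16×10⁻²⁶ kg.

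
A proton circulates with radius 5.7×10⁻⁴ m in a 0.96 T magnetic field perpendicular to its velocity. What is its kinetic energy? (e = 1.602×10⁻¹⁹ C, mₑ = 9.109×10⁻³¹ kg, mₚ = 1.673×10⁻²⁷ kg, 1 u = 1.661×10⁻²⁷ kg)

KE ≈ 14 eV

v = |q|Br/m, then KE = ½mv² = (qBr)²/(2m).
v = (1.602×10⁻¹⁹)(0.96)(5.7×10⁻⁴)/1.673×10⁻²⁷ ≈ 5.240×10⁴ m/s.
KE = ½(1.673×10⁻²⁷)(5.240×10⁴)² ≈ 2.3×10⁻¹⁸ J = 14 eV.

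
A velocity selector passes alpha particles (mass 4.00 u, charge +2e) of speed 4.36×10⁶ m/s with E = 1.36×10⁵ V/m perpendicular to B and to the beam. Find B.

Balance of forces in the selector: qE = qvB ⇒ B = E/v.
B = 1.36×10⁵/4.36×10⁶ = 0.0312 T.

B = 0.0312 T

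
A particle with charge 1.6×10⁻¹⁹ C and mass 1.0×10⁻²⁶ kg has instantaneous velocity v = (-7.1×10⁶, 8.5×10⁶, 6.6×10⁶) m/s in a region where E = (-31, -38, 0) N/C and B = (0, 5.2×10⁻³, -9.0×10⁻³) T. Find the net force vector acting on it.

F ≈ (-1.77×10⁻¹⁴, -1.02×10⁻¹⁴, -5.91×10⁻¹⁵) N

v×B = (-1.11×10⁵, -6.39×10⁴, -3.69×10⁴) N/C.
E + v×B = (-1.11×10⁵, -6.39×10⁴, -3.69×10⁴) N/C.
F = q(E + v×B) = (1.6×10⁻¹⁹ C)·(-1.11×10⁵, -6.39×10⁴, -3.69×10⁴) = (-1.77×10⁻¹⁴, -1.02×10⁻¹⁴, -5.91×10⁻¹⁵) N.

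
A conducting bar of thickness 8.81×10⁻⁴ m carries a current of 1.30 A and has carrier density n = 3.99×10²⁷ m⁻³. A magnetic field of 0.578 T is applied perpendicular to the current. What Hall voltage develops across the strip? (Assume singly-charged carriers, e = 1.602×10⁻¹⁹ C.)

V_H = IB/(n e t).
V_H = (1.30)(0.578)/((3.99×10²⁷)(1.602×10⁻¹⁹)(8.81×10⁻⁴)) ≈ 1.33×10⁻⁶ V.

V_H ≈ 1.33×10⁻⁶ V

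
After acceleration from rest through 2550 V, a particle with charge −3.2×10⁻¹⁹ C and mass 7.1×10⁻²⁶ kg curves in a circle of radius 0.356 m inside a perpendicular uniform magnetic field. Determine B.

B ≈ 0.0945 T

v = √(2|q|V/m) = √(2·3.2×10⁻¹⁹·2550/7.1×10⁻²⁶) ≈ 1.516×10⁵ m/s.
B = mv/(|q|r) = (7.1×10⁻²⁶)(1.516×10⁵)/((3.2×10⁻¹⁹)(0.356)) ≈ 0.0945 T.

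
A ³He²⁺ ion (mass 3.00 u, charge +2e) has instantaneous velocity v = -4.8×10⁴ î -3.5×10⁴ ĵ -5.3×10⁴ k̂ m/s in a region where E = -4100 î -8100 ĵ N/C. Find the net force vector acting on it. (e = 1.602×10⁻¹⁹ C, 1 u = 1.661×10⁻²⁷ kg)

F ≈ (-1.31×10⁻¹⁵, -2.60×10⁻¹⁵, 0) N

Only an electric field acts, so F = qE = (3.204×10⁻¹⁹ C)·(-4100, -8100, 0) = (-1.31×10⁻¹⁵, -2.60×10⁻¹⁵, 0) N.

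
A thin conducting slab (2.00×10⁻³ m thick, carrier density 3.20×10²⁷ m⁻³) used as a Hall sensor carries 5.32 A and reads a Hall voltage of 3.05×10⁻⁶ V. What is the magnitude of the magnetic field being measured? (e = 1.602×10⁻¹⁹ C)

From V_H = IB/(n e t), B = V_H n e t / I.
B = (3.05×10⁻⁶)(3.20×10²⁷)(1.602×10⁻¹⁹)(2.00×10⁻³)/5.32 ≈ 0.588 T.

B ≈ 0.588 T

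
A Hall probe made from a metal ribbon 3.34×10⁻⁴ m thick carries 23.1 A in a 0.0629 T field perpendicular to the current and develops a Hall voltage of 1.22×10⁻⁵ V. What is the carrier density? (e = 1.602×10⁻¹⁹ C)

From V_H = IB/(n e t), n = IB/(V_H e t).
n = (23.1)(0.0629)/((1.22×10⁻⁵)(1.602×10⁻¹⁹)(3.34×10⁻⁴)) ≈ 2.23×10²⁷ m⁻³.

n ≈ 2.23×10²⁷ m⁻³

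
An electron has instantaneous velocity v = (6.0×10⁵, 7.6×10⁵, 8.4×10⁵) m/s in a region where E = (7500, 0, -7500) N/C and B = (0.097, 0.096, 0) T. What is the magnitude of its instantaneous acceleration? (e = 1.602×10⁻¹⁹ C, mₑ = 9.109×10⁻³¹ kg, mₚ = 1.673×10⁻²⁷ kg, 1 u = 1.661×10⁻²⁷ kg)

|a| ≈ 1.97×10¹⁶ m/s²

v×B = (-8.06×10⁴, 8.15×10⁴, -1.61×10⁴) N/C.
E + v×B = (-7.31×10⁴, 8.15×10⁴, -2.36×10⁴) N/C.
F = q(E + v×B) = (−1.602×10⁻¹⁹ C)·(-7.31×10⁴, 8.15×10⁴, -2.36×10⁴) = (1.17×10⁻¹⁴, -1.31×10⁻¹⁴, 3.78×10⁻¹⁵) N.
|a| = |F|/m = 1.794×10⁻¹⁴/9.109×10⁻³¹ ≈ 1.97×10¹⁶ m/s².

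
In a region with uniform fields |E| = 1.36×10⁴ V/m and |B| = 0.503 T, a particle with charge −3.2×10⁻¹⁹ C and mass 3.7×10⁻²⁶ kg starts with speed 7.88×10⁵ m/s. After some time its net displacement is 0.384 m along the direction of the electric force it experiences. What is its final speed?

B does no work; ΔKE = |q|E d.
½mv_f² = ½mv₀² + |q|Ed = ½(3.7×10⁻²⁶)(7.88×10⁵)² + (3.2×10⁻¹⁹)(1.36×10⁴)(0.384) ≈ 1.149×10⁻¹⁴ J + 1.671×10⁻¹⁵ J ≈ 1.316×10⁻¹⁴ J.
v_f = √(2·1.316×10⁻¹⁴/3.7×10⁻²⁶) ≈ 8.43×10⁵ m/s.

v_f ≈ 8.43×10⁵ m/s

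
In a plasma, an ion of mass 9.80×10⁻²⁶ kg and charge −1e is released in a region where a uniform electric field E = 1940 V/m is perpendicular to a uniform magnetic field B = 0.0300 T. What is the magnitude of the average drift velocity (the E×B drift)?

v_d ≈ 6.47×10⁴ m/s

The E×B drift speed is v_d = E/B.
v_d = 1940/0.0300 = 6.47×10⁴ m/s.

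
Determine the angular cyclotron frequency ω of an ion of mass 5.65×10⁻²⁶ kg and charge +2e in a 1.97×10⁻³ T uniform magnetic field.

ω = |q|B/m.
ω = (3.204×10⁻¹⁹)(1.97×10⁻³)/5.65×10⁻²⁶ ≈ 1.12×10⁴ rad/s.

ω ≈ 1.12×10⁴ rad/s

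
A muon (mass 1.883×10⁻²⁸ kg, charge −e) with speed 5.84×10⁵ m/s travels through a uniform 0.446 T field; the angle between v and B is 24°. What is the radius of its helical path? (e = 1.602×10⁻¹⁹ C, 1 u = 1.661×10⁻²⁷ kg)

v⊥ = v sinθ = 5.84×10⁵·sin24° ≈ 2.375×10⁵ m/s.
r = m v⊥/(|q|B) = (1.883×10⁻²⁸)(2.375×10⁵)/((1.602×10⁻¹⁹)(0.446)) ≈ 6.26×10⁻⁴ m.

r ≈ 6.26×10⁻⁴ m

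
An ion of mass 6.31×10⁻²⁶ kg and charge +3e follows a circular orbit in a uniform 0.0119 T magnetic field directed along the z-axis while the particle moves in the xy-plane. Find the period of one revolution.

T ≈ 6.93×10⁻⁵ s

The cyclotron period depends only on m, q, B: T = 2πm/(|q|B).
T = 2π(6.31×10⁻²⁶)/((4.806×10⁻¹⁹)(0.0119)) ≈ 6.93×10⁻⁵ s.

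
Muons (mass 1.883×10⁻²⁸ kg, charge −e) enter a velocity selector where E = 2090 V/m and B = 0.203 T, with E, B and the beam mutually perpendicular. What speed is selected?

Straight-line motion ⇒ electric and magnetic forces cancel, so E = vB.
v = E/B = 2090/0.203 = 1.03×10⁴ m/s.

v = 1.03×10⁴ m/s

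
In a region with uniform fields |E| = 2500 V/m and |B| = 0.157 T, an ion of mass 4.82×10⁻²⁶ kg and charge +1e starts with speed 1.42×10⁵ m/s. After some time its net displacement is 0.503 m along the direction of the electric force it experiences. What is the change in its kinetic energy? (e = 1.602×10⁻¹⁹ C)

ΔKE ≈ 2.01×10⁻¹⁶ J

The magnetic force is always ⟂ v and does no work; only the electric force changes KE.
ΔKE = F_E · d = |q|E d = (1.602×10⁻¹⁹)(2500)(0.503) ≈ 2.01×10⁻¹⁶ J.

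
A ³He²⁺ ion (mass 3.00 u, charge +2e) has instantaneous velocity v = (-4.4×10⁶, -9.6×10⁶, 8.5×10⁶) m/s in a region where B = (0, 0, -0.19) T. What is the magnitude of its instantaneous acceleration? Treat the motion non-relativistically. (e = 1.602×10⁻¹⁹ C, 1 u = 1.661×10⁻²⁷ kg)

v×B = (1.82×10⁶, -8.36×10⁵, 0) N/C.
F = q v×B = (3.204×10⁻¹⁹ C)·(1.82×10⁶, -8.36×10⁵, 0) = (5.84×10⁻¹³, -2.68×10⁻¹³, 0) N.
|a| = |F|/m = 6.429×10⁻¹³/4.983×10⁻²⁷ ≈ 1.29×10¹⁴ m/s².

|a| ≈ 1.29×10¹⁴ m/s²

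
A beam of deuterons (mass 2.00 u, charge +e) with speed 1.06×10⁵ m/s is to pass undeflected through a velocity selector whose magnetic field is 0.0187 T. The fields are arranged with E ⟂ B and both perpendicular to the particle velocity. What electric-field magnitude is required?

For straight-line motion qE = qvB, so E = vB.
E = 1.06×10⁵ × 0.0187 = 1980 V/m.

E = 1980 V/m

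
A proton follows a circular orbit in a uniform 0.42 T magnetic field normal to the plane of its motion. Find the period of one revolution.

The cyclotron period depends only on m, q, B: T = 2πm/(|q|B).
T = 2π(1.673×10⁻²⁷)/((1.602×10⁻¹⁹)(0.42)) ≈ 1.6×10⁻⁷ s.

T ≈ 1.6×10⁻⁷ s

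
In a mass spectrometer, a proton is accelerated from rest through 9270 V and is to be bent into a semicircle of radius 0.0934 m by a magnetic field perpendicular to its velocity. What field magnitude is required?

B ≈ 0.149 T

v = √(2|q|V/m) = √(2·1.602×10⁻¹⁹·9270/1.673×10⁻²⁷) ≈ 1.332×10⁶ m/s.
B = mv/(|q|r) = (1.673×10⁻²⁷)(1.332×10⁶)/((1.602×10⁻¹⁹)(0.0934)) ≈ 0.149 T.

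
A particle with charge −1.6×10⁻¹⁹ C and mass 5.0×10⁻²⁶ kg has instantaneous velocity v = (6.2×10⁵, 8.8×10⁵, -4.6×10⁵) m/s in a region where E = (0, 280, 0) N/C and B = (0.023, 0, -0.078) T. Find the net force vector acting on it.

F ≈ (1.10×10⁻¹⁴, -6.09×10⁻¹⁵, 3.24×10⁻¹⁵) N

v×B = (-6.86×10⁴, 3.78×10⁴, -2.02×10⁴) N/C.
E + v×B = (-6.86×10⁴, 3.81×10⁴, -2.02×10⁴) N/C.
F = q(E + v×B) = (−1.6×10⁻¹⁹ C)·(-6.86×10⁴, 3.81×10⁴, -2.02×10⁴) = (1.10×10⁻¹⁴, -6.09×10⁻¹⁵, 3.24×10⁻¹⁵) N.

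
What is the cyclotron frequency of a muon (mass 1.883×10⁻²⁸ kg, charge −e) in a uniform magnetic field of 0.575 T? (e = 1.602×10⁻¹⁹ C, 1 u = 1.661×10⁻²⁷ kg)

f ≈ 7.79×10⁷ Hz

f = |q|B/(2πm).
f = (1.602×10⁻¹⁹)(0.575)/(2π·1.883×10⁻²⁸) ≈ 7.79×10⁷ Hz.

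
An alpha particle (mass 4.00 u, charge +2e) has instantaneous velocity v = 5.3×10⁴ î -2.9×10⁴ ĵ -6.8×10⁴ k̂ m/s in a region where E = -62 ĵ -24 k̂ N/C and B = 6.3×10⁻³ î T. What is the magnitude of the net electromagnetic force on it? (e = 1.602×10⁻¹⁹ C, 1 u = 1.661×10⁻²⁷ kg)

v×B = (0, -428, 183) N/C.
E + v×B = (0, -490, 159) N/C.
F = q(E + v×B) = (3.204×10⁻¹⁹ C)·(0, -490, 159) = (0, -1.57×10⁻¹⁶, 5.08×10⁻¹⁷) N.
|F| = 1.65×10⁻¹⁶ N.

|F| ≈ 1.65×10⁻¹⁶ N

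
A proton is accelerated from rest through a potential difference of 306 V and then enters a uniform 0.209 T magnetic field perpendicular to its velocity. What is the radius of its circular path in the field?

Acceleration: |q|V = ½mv² ⇒ v = √(2|q|V/m) = √(2·1.602×10⁻¹⁹·306/1.673×10⁻²⁷) ≈ 2.421×10⁵ m/s.
In the field: r = mv/(|q|B) = (1.673×10⁻²⁷)(2.421×10⁵)/((1.602×10⁻¹⁹)(0.209)) ≈ 0.0121 m.

r ≈ 0.0121 m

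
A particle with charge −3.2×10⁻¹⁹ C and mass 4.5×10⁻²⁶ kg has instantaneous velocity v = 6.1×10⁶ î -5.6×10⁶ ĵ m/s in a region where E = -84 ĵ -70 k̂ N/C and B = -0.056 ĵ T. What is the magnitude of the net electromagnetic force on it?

|F| ≈ 1.09×10⁻¹³ N

v×B = (0, 0, -3.42×10⁵) N/C.
E + v×B = (0, -84.0, -3.42×10⁵) N/C.
F = q(E + v×B) = (−3.2×10⁻¹⁹ C)·(0, -84.0, -3.42×10⁵) = (0, 2.69×10⁻¹⁷, 1.09×10⁻¹³) N.
|F| = 1.09×10⁻¹³ N.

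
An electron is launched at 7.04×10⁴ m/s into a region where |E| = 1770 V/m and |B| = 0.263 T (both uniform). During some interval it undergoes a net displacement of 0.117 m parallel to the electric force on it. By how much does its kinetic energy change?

ΔKE ≈ 3.32×10⁻¹⁷ J

The magnetic force is always ⟂ v and does no work; only the electric force changes KE.
ΔKE = F_E · d = |q|E d = (1.602×10⁻¹⁹)(1770)(0.117) ≈ 3.32×10⁻¹⁷ J.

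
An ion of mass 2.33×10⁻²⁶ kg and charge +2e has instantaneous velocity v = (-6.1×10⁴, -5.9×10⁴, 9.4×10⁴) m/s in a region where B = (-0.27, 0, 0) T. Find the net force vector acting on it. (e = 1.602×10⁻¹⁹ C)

v×B = (0, -2.54×10⁴, -1.59×10⁴) N/C.
F = q v×B = (3.204×10⁻¹⁹ C)·(0, -2.54×10⁴, -1.59×10⁴) = (0, -8.13×10⁻¹⁵, -5.10×10⁻¹⁵) N.

F ≈ (0, -8.13×10⁻¹⁵, -5.10×10⁻¹⁵) N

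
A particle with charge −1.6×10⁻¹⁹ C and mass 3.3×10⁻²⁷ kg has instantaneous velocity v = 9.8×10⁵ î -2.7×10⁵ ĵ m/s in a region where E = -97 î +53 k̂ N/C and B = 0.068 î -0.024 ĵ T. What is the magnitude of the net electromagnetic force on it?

v×B = (0, 0, -5160) N/C.
E + v×B = (-97.0, 0, -5110) N/C.
F = q(E + v×B) = (−1.6×10⁻¹⁹ C)·(-97.0, 0, -5110) = (1.55×10⁻¹⁷, 0, 8.17×10⁻¹⁶) N.
|F| = 8.17×10⁻¹⁶ N.

|F| ≈ 8.17×10⁻¹⁶ N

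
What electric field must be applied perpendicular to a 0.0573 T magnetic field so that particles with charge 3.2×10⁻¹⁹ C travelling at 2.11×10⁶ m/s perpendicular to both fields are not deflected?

E = 1.21×10⁵ V/m

For straight-line motion qE = qvB, so E = vB.
E = 2.11×10⁶ × 0.0573 = 1.21×10⁵ V/m.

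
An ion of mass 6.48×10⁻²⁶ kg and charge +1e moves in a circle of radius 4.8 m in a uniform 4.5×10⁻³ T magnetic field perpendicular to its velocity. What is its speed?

v ≈ 5.3×10⁴ m/s

From |q|vB = mv²/r, v = |q|Br/m.
v = (1.602×10⁻¹⁹)(4.5×10⁻³)(4.8)/6.48×10⁻²⁶ ≈ 5.3×10⁴ m/s.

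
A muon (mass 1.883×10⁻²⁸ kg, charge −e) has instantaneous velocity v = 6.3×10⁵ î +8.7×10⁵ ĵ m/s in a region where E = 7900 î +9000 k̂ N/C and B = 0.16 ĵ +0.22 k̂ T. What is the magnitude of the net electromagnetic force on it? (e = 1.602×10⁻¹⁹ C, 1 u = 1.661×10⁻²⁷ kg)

v×B = (1.91×10⁵, -1.39×10⁵, 1.01×10⁵) N/C.
E + v×B = (1.99×10⁵, -1.39×10⁵, 1.10×10⁵) N/C.
F = q(E + v×B) = (−1.602×10⁻¹⁹ C)·(1.99×10⁵, -1.39×10⁵, 1.10×10⁵) = (-3.19×10⁻¹⁴, 2.22×10⁻¹⁴, -1.76×10⁻¹⁴) N.
|F| = 4.27×10⁻¹⁴ N.

|F| ≈ 4.27×10⁻¹⁴ N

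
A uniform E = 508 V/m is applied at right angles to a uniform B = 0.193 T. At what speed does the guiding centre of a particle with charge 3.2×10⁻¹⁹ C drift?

In crossed fields the guiding centre drifts at v_d = |E×B|/B² = E/B, independent of charge and mass.
v_d = 508/0.193 = 2630 m/s.

v_d ≈ 2630 m/s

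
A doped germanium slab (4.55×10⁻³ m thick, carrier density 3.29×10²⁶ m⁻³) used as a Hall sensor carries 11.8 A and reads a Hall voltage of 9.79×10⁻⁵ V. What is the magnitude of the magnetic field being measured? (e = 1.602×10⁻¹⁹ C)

B ≈ 1.99 T

From V_H = IB/(n e t), B = V_H n e t / I.
B = (9.79×10⁻⁵)(3.29×10²⁶)(1.602×10⁻¹⁹)(4.55×10⁻³)/11.8 ≈ 1.99 T.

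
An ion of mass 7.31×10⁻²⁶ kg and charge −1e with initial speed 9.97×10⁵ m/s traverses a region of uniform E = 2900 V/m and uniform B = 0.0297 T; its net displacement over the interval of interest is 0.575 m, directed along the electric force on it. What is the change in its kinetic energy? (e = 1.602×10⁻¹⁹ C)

The magnetic force is always ⟂ v and does no work; only the electric force changes KE.
ΔKE = F_E · d = |q|E d = (1.602×10⁻¹⁹)(2900)(0.575) ≈ 2.67×10⁻¹⁶ J.

ΔKE ≈ 2.67×10⁻¹⁶ J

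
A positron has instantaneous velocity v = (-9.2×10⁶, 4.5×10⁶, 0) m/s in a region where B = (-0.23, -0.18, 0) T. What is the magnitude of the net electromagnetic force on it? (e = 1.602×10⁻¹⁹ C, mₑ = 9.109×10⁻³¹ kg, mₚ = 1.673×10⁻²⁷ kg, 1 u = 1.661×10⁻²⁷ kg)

v×B = (0, 0, 2.69×10⁶) N/C.
F = q v×B = (1.602×10⁻¹⁹ C)·(0, 0, 2.69×10⁶) = (0, 0, 4.31×10⁻¹³) N.
|F| = 4.31×10⁻¹³ N.

|F| ≈ 4.31×10⁻¹³ N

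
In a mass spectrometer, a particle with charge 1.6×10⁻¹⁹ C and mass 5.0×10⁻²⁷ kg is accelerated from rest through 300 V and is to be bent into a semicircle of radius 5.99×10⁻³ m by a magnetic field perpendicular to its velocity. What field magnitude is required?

B ≈ 0.723 T

v = √(2|q|V/m) = √(2·1.6×10⁻¹⁹·300/5.0×10⁻²⁷) ≈ 1.386×10⁵ m/s.
B = mv/(|q|r) = (5.0×10⁻²⁷)(1.386×10⁵)/((1.6×10⁻¹⁹)(5.99×10⁻³)) ≈ 0.723 T.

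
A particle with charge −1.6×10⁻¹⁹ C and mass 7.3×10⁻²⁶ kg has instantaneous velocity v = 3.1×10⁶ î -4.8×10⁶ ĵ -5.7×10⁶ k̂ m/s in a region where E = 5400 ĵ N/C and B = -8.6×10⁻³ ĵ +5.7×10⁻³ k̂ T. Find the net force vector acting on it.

F ≈ (1.22×10⁻¹⁴, 1.96×10⁻¹⁵, 4.27×10⁻¹⁵) N

v×B = (-7.64×10⁴, -1.77×10⁴, -2.67×10⁴) N/C.
E + v×B = (-7.64×10⁴, -1.23×10⁴, -2.67×10⁴) N/C.
F = q(E + v×B) = (−1.6×10⁻¹⁹ C)·(-7.64×10⁴, -1.23×10⁴, -2.67×10⁴) = (1.22×10⁻¹⁴, 1.96×10⁻¹⁵, 4.27×10⁻¹⁵) N.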